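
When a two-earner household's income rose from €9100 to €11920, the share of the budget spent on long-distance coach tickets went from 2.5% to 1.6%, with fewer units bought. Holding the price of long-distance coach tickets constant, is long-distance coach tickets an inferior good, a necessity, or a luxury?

Quantity demanded falls as income rises, so η < 0.

inferior good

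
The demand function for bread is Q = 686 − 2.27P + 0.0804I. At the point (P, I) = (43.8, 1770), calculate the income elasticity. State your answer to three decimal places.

At P = 43.8, I = 1770: Q = 728.882.
Holding P constant, ∂Q/∂I = 0.0804.
η_I = (∂Q/∂I)·(I/Q) = 0.0804 × (1770/728.882) = 0.195.

0.195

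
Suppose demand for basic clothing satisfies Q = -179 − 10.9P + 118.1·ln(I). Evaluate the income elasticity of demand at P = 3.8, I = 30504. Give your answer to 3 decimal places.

At P = 3.8, I = 30504: Q = 999.035.
Holding P constant, ∂Q/∂I = 118.1/I = 0.00387162.
η_I = (∂Q/∂I)·(I/Q) = 0.00387162 × (30504/999.035) = 0.118.

0.118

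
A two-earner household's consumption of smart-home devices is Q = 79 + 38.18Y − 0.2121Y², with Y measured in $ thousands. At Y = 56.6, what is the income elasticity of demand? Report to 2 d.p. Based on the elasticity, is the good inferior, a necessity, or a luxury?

At Y = 56.6: Q = 1560.5129.
dQ/dY = 38.18 − 0.4242Y = 14.17028.
η = (dQ/dY)·(Y/Q) = 14.17028 × (56.6/1560.5129) = 0.51.
0 < η < 1 ⇒ necessity.

0.51 (necessity)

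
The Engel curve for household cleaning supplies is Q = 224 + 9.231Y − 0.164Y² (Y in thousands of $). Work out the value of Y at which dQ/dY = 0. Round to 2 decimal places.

dQ/dY = 9.231 − 0.328Y.
The good is inferior where dQ/dY < 0. Setting dQ/dY = 0 gives Y = 9.231 / 0.328 = 28.14.

28.14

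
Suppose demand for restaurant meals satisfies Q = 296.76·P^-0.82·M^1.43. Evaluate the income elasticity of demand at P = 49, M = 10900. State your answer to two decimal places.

1.43

For a multiplicative demand Q = A·P^α·M^β, the income elasticity is β everywhere.
Here β = 1.43, so η = 1.43.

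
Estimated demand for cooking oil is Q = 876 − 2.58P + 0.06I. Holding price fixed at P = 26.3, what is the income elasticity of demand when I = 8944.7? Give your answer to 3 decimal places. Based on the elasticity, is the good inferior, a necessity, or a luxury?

At P = 26.3, I = 8944.7: Q = 1344.828.
Holding P constant, ∂Q/∂I = 0.06.
η_I = (∂Q/∂I)·(I/Q) = 0.06 × (8944.7/1344.828) = 0.399.
Since 0 < η < 1, this is a necessity.

0.399 (necessity)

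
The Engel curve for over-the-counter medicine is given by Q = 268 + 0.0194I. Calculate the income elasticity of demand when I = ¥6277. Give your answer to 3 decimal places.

At I = 6277: Q = 389.774.
dQ/dI = 0.0194.
η = (dQ/dI)·(I/Q) = 0.0194 × (6277/389.774) = 0.312.

0.312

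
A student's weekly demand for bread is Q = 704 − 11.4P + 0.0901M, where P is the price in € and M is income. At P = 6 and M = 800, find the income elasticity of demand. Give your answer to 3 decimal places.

0.102

At P = 6, M = 800: Q = 707.680.
Holding P constant, ∂Q/∂M = 0.0901.
η_M = (∂Q/∂M)·(M/Q) = 0.0901 × (800/707.680) = 0.102.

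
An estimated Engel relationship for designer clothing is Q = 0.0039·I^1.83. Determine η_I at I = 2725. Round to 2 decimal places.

For Q = A·I^β the income elasticity is constant and equal to β.
Here β = 1.83, so η = 1.83.

1.83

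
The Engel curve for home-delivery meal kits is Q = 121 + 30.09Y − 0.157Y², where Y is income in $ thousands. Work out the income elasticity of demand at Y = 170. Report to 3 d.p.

-5.664

At Y = 170: Q = 699.0000.
dQ/dY = 30.09 − 0.314Y = -23.29000.
η = (dQ/dY)·(Y/Q) = -23.29000 × (170/699.0000) = -5.664.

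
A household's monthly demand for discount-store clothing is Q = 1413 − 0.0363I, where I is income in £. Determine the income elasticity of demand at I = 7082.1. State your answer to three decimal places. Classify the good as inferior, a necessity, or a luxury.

-0.222 (inferior good)

At I = 7082.1: Q = 1155.920.
dQ/dI = −0.0363.
η = (dQ/dI)·(I/Q) = -0.0363 × (7082.1/1155.920) = -0.222.
Since η < 0, the good is an inferior good.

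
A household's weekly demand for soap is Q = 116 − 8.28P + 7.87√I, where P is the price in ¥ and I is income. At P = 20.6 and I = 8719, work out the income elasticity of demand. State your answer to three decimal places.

0.540

At P = 20.6, I = 8719: Q = 680.298.
Holding P constant, ∂Q/∂I = 7.87/(2√I) = 0.0421416.
η_I = (∂Q/∂I)·(I/Q) = 0.0421416 × (8719/680.298) = 0.540.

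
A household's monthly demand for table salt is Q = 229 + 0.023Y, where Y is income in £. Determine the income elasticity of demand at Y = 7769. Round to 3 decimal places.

0.438

At Y = 7769: Q = 407.687.
dQ/dY = 0.023.
η = (dQ/dY)·(Y/Q) = 0.023 × (7769/407.687) = 0.438.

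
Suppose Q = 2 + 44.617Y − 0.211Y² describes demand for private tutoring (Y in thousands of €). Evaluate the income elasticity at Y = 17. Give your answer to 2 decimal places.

0.91

At Y = 17: Q = 699.5100.
dQ/dY = 44.617 − 0.422Y = 37.44300.
η = (dQ/dY)·(Y/Q) = 37.44300 × (17/699.5100) = 0.91.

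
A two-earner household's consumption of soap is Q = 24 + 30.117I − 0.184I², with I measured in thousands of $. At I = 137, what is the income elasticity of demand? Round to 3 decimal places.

-3.993

At I = 137: Q = 696.5330.
dQ/dI = 30.117 − 0.368I = -20.29900.
η = (dQ/dI)·(I/Q) = -20.29900 × (137/696.5330) = -3.993.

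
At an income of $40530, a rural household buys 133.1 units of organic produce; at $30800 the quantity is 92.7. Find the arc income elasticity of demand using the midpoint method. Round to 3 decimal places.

ΔQ = 92.7 − 133.1 = -40.4; midpoint Q̄ = (133.1 + 92.7)/2 = 112.9.
ΔI = 30800 − 40530 = -9730; midpoint Ī = (40530 + 30800)/2 = 35665.
η = (ΔQ/Q̄) ÷ (ΔI/Ī) = (-40.4/112.9) ÷ (-9730/35665) = 1.312.

1.312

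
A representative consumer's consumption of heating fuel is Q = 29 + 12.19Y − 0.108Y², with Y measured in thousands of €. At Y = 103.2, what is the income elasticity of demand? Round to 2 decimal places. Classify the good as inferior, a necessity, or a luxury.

At Y = 103.2: Q = 136.7821.
dQ/dY = 12.19 − 0.216Y = -10.10120.
η = (dQ/dY)·(Y/Q) = -10.10120 × (103.2/136.7821) = -7.62.
η < 0 ⇒ inferior good.

-7.62 (inferior good)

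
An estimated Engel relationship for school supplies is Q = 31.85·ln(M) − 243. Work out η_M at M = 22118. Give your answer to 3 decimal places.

0.421

At M = 22118: Q = 75.632.
dQ/dM = 31.85/M = 0.00144 at this income.
η = (dQ/dM)·(M/Q) = 0.00144 × (22118/75.632) = 0.421.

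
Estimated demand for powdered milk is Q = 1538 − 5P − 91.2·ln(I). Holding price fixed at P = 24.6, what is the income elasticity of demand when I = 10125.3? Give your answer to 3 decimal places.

-0.159

At P = 24.6, I = 10125.3: Q = 573.881.
Holding P constant, ∂Q/∂I = -91.2/I = -0.00900714.
η_I = (∂Q/∂I)·(I/Q) = -0.00900714 × (10125.3/573.881) = -0.159.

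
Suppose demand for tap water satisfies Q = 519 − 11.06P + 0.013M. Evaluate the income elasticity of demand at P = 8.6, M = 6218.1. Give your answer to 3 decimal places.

0.160

At P = 8.6, M = 6218.1: Q = 504.719.
Holding P constant, ∂Q/∂M = 0.013.
η_M = (∂Q/∂M)·(M/Q) = 0.013 × (6218.1/504.719) = 0.160.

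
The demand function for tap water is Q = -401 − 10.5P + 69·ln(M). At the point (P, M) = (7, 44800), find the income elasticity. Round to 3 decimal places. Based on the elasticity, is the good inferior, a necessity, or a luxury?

At P = 7, M = 44800: Q = 264.487.
Holding P constant, ∂Q/∂M = 69/M = 0.00154018.
η_M = (∂Q/∂M)·(M/Q) = 0.00154018 × (44800/264.487) = 0.261.
Since 0 < η < 1, this is a necessity.

0.261 (necessity)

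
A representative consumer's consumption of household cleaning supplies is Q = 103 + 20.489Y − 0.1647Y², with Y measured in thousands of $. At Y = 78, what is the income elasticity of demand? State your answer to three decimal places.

-0.581

At Y = 78: Q = 699.1072.
dQ/dY = 20.489 − 0.3294Y = -5.20420.
η = (dQ/dY)·(Y/Q) = -5.20420 × (78/699.1072) = -0.581.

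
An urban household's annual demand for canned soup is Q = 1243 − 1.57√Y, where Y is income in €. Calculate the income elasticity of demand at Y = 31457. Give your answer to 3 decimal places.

-0.144

At Y = 31457: Q = 964.543.
dQ/dY = -1.57/(2√Y) = -0.004426 at this income.
η = (dQ/dY)·(Y/Q) = -0.004426 × (31457/964.543) = -0.144.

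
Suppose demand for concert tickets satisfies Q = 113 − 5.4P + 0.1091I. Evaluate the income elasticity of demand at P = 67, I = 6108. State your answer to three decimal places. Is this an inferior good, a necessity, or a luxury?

At P = 67, I = 6108: Q = 417.583.
Holding P constant, ∂Q/∂I = 0.1091.
η_I = (∂Q/∂I)·(I/Q) = 0.1091 × (6108/417.583) = 1.596.
Since η > 1, this is a luxury.

1.596 (luxury)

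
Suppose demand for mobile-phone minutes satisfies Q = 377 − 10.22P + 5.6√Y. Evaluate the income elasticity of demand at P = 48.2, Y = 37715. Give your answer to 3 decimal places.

At P = 48.2, Y = 37715: Q = 971.936.
Holding P constant, ∂Q/∂Y = 5.6/(2√Y) = 0.0144179.
η_Y = (∂Q/∂Y)·(Y/Q) = 0.0144179 × (37715/971.936) = 0.559.

0.559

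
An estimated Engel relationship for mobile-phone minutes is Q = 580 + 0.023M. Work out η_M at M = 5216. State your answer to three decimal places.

At M = 5216: Q = 699.968.
dQ/dM = 0.023.
η = (dQ/dM)·(M/Q) = 0.023 × (5216/699.968) = 0.171.

0.171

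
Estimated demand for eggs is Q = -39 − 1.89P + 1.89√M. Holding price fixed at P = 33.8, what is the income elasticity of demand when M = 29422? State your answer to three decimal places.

At P = 33.8, M = 29422: Q = 221.307.
Holding P constant, ∂Q/∂M = 1.89/(2√M) = 0.00550929.
η_M = (∂Q/∂M)·(M/Q) = 0.00550929 × (29422/221.307) = 0.732.

0.732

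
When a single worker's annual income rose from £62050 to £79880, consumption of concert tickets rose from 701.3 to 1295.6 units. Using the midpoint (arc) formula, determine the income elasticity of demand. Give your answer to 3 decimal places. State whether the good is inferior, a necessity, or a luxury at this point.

2.369 (luxury)

ΔQ = 1295.6 − 701.3 = 594.3; midpoint Q̄ = (701.3 + 1295.6)/2 = 998.45.
ΔI = 79880 − 62050 = 17830; midpoint Ī = (62050 + 79880)/2 = 70965.
η = (ΔQ/Q̄) ÷ (ΔI/Ī) = (594.3/998.45) ÷ (17830/70965) = 2.369.
η > 1 ⇒ luxury.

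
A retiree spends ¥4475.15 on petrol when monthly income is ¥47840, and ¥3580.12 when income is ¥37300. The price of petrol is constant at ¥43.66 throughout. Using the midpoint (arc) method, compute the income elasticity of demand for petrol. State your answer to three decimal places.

With a constant price, Q₁ = 4475.15/43.66 = 102.500 and Q₂ = 3580.12/43.66 = 82.000 (equivalently, work directly with expenditure since P cancels).
Midpoint %ΔQ = (3580.12 − 4475.15)/4027.64 = -0.22222; midpoint %ΔI = (37300 − 47840)/42570 = -0.24759.
η = -0.22222 / -0.24759 = 0.898.

0.898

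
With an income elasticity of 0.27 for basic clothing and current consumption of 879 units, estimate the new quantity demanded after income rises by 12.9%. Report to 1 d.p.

909.6

%ΔQ ≈ η × %ΔI = 0.27 × 12.9% = 3.483%.
New Q ≈ 879 × (1 + 0.03483) = 909.6.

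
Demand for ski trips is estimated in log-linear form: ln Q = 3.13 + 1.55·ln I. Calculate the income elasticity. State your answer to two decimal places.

1.55

In a log-linear demand, the coefficient on ln I is the income elasticity.
So η = 1.55.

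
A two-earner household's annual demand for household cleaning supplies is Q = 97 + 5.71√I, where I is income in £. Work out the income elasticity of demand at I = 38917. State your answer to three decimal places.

At I = 38917: Q = 1223.434.
dQ/dI = 5.71/(2√I) = 0.0144723 at this income.
η = (dQ/dI)·(I/Q) = 0.0144723 × (38917/1223.434) = 0.460.

0.460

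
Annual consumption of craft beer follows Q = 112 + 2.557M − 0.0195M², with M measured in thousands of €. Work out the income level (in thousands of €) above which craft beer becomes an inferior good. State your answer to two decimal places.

dQ/dM = 2.557 − 0.039M.
The good is inferior where dQ/dM < 0. Setting dQ/dM = 0 gives M = 2.557 / 0.039 = 65.56.

65.56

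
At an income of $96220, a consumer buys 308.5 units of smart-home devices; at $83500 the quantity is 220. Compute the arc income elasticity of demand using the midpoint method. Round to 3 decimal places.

ΔQ = 220 − 308.5 = -88.5; midpoint Q̄ = (308.5 + 220)/2 = 264.25.
ΔI = 83500 − 96220 = -12720; midpoint Ī = (96220 + 83500)/2 = 89860.
η = (ΔQ/Q̄) ÷ (ΔI/Ī) = (-88.5/264.25) ÷ (-12720/89860) = 2.366.

2.366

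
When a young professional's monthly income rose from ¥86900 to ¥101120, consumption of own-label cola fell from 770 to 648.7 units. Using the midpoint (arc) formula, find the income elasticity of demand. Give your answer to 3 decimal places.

ΔQ = 648.7 − 770 = -121.3; midpoint Q̄ = (770 + 648.7)/2 = 709.35.
ΔI = 101120 − 86900 = 14220; midpoint Ī = (86900 + 101120)/2 = 94010.
η = (ΔQ/Q̄) ÷ (ΔI/Ī) = (-121.3/709.35) ÷ (14220/94010) = -1.131.

-1.131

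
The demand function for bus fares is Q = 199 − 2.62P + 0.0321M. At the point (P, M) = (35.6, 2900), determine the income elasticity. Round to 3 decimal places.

0.468

At P = 35.6, M = 2900: Q = 198.818.
Holding P constant, ∂Q/∂M = 0.0321.
η_M = (∂Q/∂M)·(M/Q) = 0.0321 × (2900/198.818) = 0.468.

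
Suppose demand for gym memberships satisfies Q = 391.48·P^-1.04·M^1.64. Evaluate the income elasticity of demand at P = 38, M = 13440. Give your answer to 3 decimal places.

1.640

For a multiplicative demand Q = A·P^α·M^β, the income elasticity is β everywhere.
Here β = 1.64, so η = 1.640.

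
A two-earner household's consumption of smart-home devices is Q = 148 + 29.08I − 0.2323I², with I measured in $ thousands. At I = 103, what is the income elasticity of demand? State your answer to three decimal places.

-2.849

At I = 103: Q = 678.7693.
dQ/dI = 29.08 − 0.4646I = -18.77380.
η = (dQ/dI)·(I/Q) = -18.77380 × (103/678.7693) = -2.849.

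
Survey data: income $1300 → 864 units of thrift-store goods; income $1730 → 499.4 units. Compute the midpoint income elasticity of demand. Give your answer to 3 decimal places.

-1.884

ΔQ = 499.4 − 864 = -364.6; midpoint Q̄ = (864 + 499.4)/2 = 681.7.
ΔI = 1730 − 1300 = 430; midpoint Ī = (1300 + 1730)/2 = 1515.
η = (ΔQ/Q̄) ÷ (ΔI/Ī) = (-364.6/681.7) ÷ (430/1515) = -1.884.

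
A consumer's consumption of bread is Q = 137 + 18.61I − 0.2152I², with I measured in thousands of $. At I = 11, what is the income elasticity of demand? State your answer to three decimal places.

At I = 11: Q = 315.6708.
dQ/dI = 18.61 − 0.4304I = 13.87560.
η = (dQ/dI)·(I/Q) = 13.87560 × (11/315.6708) = 0.484.

0.484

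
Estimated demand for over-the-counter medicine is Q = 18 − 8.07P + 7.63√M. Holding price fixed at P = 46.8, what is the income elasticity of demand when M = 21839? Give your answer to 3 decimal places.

0.734

At P = 46.8, M = 21839: Q = 767.887.
Holding P constant, ∂Q/∂M = 7.63/(2√M) = 0.0258154.
η_M = (∂Q/∂M)·(M/Q) = 0.0258154 × (21839/767.887) = 0.734.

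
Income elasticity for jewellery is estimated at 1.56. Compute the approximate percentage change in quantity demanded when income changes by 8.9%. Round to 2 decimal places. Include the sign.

13.88%

%ΔQ ≈ η × %ΔI = 1.56 × 8.9% = 13.88%.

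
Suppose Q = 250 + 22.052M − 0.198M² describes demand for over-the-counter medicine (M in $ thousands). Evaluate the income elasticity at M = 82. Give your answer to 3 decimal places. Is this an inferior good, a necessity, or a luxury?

At M = 82: Q = 726.9120.
dQ/dM = 22.052 − 0.396M = -10.42000.
η = (dQ/dM)·(M/Q) = -10.42000 × (82/726.9120) = -1.175.
η < 0 ⇒ inferior good.

-1.175 (inferior good)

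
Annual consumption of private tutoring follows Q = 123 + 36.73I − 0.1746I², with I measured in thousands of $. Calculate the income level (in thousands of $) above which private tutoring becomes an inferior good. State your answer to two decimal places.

105.18

dQ/dI = 36.73 − 0.3492I.
The good is inferior where dQ/dI < 0. Setting dQ/dI = 0 gives I = 36.73 / 0.3492 = 105.18.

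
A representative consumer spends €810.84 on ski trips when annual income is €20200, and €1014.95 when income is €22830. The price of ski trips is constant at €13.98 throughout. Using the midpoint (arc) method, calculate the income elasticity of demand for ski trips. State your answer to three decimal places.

With a constant price, Q₁ = 810.84/13.98 = 58.000 and Q₂ = 1014.95/13.98 = 72.600 (equivalently, work directly with expenditure since P cancels).
Midpoint %ΔQ = (1014.95 − 810.84)/912.90 = 0.22359; midpoint %ΔI = (22830 − 20200)/21515 = 0.12224.
η = 0.22359 / 0.12224 = 1.829.

1.829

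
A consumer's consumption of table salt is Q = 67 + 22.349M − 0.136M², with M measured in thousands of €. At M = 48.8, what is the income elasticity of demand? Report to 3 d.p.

At M = 48.8: Q = 833.7554.
dQ/dM = 22.349 − 0.272M = 9.07540.
η = (dQ/dM)·(M/Q) = 9.07540 × (48.8/833.7554) = 0.531.

0.531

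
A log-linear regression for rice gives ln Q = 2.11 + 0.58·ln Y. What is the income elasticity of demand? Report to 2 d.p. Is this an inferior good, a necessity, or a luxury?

In a log-linear demand, the coefficient on ln Y is the income elasticity.
So η = 0.58.
0 < η < 1 ⇒ necessity.

0.58 (necessity)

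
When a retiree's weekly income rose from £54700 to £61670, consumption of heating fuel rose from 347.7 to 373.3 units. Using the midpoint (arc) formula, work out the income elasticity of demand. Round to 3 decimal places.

0.593

ΔQ = 373.3 − 347.7 = 25.6; midpoint Q̄ = (347.7 + 373.3)/2 = 360.5.
ΔI = 61670 − 54700 = 6970; midpoint Ī = (54700 + 61670)/2 = 58185.
η = (ΔQ/Q̄) ÷ (ΔI/Ī) = (25.6/360.5) ÷ (6970/58185) = 0.593.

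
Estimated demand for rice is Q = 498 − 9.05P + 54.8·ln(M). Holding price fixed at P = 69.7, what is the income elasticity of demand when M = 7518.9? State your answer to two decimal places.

0.15

At P = 69.7, M = 7518.9: Q = 356.315.
Holding P constant, ∂Q/∂M = 54.8/M = 0.0072883.
η_M = (∂Q/∂M)·(M/Q) = 0.0072883 × (7518.9/356.315) = 0.15.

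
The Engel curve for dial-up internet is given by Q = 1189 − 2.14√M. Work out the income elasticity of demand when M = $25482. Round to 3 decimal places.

-0.202

At M = 25482: Q = 847.390.
dQ/dM = -2.14/(2√M) = -0.00670297 at this income.
η = (dQ/dM)·(M/Q) = -0.00670297 × (25482/847.390) = -0.202.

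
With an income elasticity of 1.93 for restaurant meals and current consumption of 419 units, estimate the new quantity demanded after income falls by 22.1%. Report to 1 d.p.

%ΔQ ≈ η × %ΔI = 1.93 × (-22.1%) = -42.653%.
New Q ≈ 419 × (1 − 0.42653) = 240.3.

240.3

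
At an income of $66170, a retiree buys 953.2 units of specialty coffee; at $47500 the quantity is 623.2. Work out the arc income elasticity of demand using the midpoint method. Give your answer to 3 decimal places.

ΔQ = 623.2 − 953.2 = -330; midpoint Q̄ = (953.2 + 623.2)/2 = 788.2.
ΔI = 47500 − 66170 = -18670; midpoint Ī = (66170 + 47500)/2 = 56835.
η = (ΔQ/Q̄) ÷ (ΔI/Ī) = (-330/788.2) ÷ (-18670/56835) = 1.275.

1.275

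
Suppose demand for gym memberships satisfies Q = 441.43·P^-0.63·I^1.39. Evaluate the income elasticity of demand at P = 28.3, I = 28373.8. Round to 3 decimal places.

For a multiplicative demand Q = A·P^α·I^β, the income elasticity is β everywhere.
Here β = 1.39, so η = 1.390.

1.390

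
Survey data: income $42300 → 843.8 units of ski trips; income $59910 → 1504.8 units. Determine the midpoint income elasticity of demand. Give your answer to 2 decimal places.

1.63

ΔQ = 1504.8 − 843.8 = 661; midpoint Q̄ = (843.8 + 1504.8)/2 = 1174.3.
ΔI = 59910 − 42300 = 17610; midpoint Ī = (42300 + 59910)/2 = 51105.
η = (ΔQ/Q̄) ÷ (ΔI/Ī) = (661/1174.3) ÷ (17610/51105) = 1.63.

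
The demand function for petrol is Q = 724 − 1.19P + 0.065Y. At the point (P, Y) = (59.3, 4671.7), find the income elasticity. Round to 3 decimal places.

At P = 59.3, Y = 4671.7: Q = 957.094.
Holding P constant, ∂Q/∂Y = 0.065.
η_Y = (∂Q/∂Y)·(Y/Q) = 0.065 × (4671.7/957.094) = 0.317.

0.317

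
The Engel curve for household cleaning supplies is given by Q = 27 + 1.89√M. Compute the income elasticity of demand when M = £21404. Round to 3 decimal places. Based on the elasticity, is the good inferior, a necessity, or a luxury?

0.456 (necessity)

At M = 21404: Q = 303.509.
dQ/dM = 1.89/(2√M) = 0.00645928 at this income.
η = (dQ/dM)·(M/Q) = 0.00645928 × (21404/303.509) = 0.456.
Since 0 < η < 1, the good is a necessity.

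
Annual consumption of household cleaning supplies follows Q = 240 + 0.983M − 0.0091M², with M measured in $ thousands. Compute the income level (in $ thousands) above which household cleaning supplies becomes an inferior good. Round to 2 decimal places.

54.01

dQ/dM = 0.983 − 0.0182M.
The good is inferior where dQ/dM < 0. Setting dQ/dM = 0 gives M = 0.983 / 0.0182 = 54.01.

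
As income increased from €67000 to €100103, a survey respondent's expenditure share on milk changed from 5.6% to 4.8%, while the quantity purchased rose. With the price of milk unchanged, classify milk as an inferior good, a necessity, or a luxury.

Quantity rises but the budget share falls as income rises, so 0 < η < 1.

necessity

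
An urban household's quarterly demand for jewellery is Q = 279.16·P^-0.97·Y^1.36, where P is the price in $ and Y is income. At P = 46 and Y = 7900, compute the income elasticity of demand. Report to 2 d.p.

1.36

For a multiplicative demand Q = A·P^α·Y^β, the income elasticity is β everywhere.
Here β = 1.36, so η = 1.36.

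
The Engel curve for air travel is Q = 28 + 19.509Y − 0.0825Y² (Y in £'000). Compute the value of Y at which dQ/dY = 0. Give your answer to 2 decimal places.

118.24

dQ/dY = 19.509 − 0.165Y.
The good is inferior where dQ/dY < 0. Setting dQ/dY = 0 gives Y = 19.509 / 0.165 = 118.24.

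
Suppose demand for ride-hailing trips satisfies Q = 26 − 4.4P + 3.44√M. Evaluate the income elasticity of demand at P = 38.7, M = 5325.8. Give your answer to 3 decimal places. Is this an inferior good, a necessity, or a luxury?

At P = 38.7, M = 5325.8: Q = 106.765.
Holding P constant, ∂Q/∂M = 3.44/(2√M) = 0.0235687.
η_M = (∂Q/∂M)·(M/Q) = 0.0235687 × (5325.8/106.765) = 1.176.
Since η > 1, this is a luxury.

1.176 (luxury)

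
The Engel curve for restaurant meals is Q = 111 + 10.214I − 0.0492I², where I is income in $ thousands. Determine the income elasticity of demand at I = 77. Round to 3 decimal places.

0.335

At I = 77: Q = 605.7712.
dQ/dI = 10.214 − 0.0984I = 2.63720.
η = (dQ/dI)·(I/Q) = 2.63720 × (77/605.7712) = 0.335.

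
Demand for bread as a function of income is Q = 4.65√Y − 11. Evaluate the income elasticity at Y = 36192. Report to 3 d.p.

At Y = 36192: Q = 873.625.
dQ/dY = 4.65/(2√Y) = 0.0122213 at this income.
η = (dQ/dY)·(Y/Q) = 0.0122213 × (36192/873.625) = 0.506.

0.506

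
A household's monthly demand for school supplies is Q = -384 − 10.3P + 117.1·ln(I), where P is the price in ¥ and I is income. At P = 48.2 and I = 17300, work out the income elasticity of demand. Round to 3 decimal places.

At P = 48.2, I = 17300: Q = 262.256.
Holding P constant, ∂Q/∂I = 117.1/I = 0.00676879.
η_I = (∂Q/∂I)·(I/Q) = 0.00676879 × (17300/262.256) = 0.447.

0.447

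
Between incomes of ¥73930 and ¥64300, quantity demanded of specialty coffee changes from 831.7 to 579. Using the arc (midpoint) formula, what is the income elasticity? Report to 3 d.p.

2.571

ΔQ = 579 − 831.7 = -252.7; midpoint Q̄ = (831.7 + 579)/2 = 705.35.
ΔI = 64300 − 73930 = -9630; midpoint Ī = (73930 + 64300)/2 = 69115.
η = (ΔQ/Q̄) ÷ (ΔI/Ī) = (-252.7/705.35) ÷ (-9630/69115) = 2.571.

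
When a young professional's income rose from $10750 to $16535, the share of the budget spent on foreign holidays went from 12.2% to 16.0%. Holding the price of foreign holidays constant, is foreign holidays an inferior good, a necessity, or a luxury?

The budget share rises as income rises, so η > 1.

luxury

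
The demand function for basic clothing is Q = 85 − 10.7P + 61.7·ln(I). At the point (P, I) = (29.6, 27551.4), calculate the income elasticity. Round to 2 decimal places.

At P = 29.6, I = 27551.4: Q = 399.089.
Holding P constant, ∂Q/∂I = 61.7/I = 0.00223945.
η_I = (∂Q/∂I)·(I/Q) = 0.00223945 × (27551.4/399.089) = 0.15.

0.15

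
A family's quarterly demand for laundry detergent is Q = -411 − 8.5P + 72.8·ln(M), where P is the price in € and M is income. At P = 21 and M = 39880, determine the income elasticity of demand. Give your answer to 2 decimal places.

0.40

At P = 21, M = 39880: Q = 181.716.
Holding P constant, ∂Q/∂M = 72.8/M = 0.00182548.
η_M = (∂Q/∂M)·(M/Q) = 0.00182548 × (39880/181.716) = 0.40.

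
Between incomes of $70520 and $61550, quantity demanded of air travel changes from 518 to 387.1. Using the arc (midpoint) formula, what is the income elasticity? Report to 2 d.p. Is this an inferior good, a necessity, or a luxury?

ΔQ = 387.1 − 518 = -130.9; midpoint Q̄ = (518 + 387.1)/2 = 452.55.
ΔI = 61550 − 70520 = -8970; midpoint Ī = (70520 + 61550)/2 = 66035.
η = (ΔQ/Q̄) ÷ (ΔI/Ī) = (-130.9/452.55) ÷ (-8970/66035) = 2.13.
η > 1 ⇒ luxury.

2.13 (luxury)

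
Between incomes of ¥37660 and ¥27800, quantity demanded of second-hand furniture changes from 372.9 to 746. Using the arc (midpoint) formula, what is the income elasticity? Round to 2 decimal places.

-2.21

ΔQ = 746 − 372.9 = 373.1; midpoint Q̄ = (372.9 + 746)/2 = 559.45.
ΔI = 27800 − 37660 = -9860; midpoint Ī = (37660 + 27800)/2 = 32730.
η = (ΔQ/Q̄) ÷ (ΔI/Ī) = (373.1/559.45) ÷ (-9860/32730) = -2.21.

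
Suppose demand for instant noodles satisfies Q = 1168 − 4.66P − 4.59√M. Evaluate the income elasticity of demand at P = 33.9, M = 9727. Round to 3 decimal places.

At P = 33.9, M = 9727: Q = 557.335.
Holding P constant, ∂Q/∂M = -4.59/(2√M) = -0.0232698.
η_M = (∂Q/∂M)·(M/Q) = -0.0232698 × (9727/557.335) = -0.406.

-0.406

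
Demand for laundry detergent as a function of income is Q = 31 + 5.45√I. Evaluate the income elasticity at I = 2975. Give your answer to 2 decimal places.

At I = 2975: Q = 328.262.
dQ/dI = 5.45/(2√I) = 0.0499601 at this income.
η = (dQ/dI)·(I/Q) = 0.0499601 × (2975/328.262) = 0.45.

0.45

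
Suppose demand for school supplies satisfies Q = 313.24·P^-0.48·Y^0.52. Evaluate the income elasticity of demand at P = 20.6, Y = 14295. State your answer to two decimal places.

For a multiplicative demand Q = A·P^α·Y^β, the income elasticity is β everywhere.
Here β = 0.52, so η = 0.52.

0.52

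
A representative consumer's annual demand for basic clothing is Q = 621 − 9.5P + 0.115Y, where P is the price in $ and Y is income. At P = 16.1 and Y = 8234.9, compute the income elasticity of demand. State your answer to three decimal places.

At P = 16.1, Y = 8234.9: Q = 1415.064.
Holding P constant, ∂Q/∂Y = 0.115.
η_Y = (∂Q/∂Y)·(Y/Q) = 0.115 × (8234.9/1415.064) = 0.669.

0.669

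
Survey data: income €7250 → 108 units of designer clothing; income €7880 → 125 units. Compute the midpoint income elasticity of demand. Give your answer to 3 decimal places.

ΔQ = 125 − 108 = 17; midpoint Q̄ = (108 + 125)/2 = 116.5.
ΔI = 7880 − 7250 = 630; midpoint Ī = (7250 + 7880)/2 = 7565.
η = (ΔQ/Q̄) ÷ (ΔI/Ī) = (17/116.5) ÷ (630/7565) = 1.752.

1.752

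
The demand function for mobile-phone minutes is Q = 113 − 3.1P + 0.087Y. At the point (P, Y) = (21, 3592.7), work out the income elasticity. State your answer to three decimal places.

At P = 21, Y = 3592.7: Q = 360.465.
Holding P constant, ∂Q/∂Y = 0.087.
η_Y = (∂Q/∂Y)·(Y/Q) = 0.087 × (3592.7/360.465) = 0.867.

0.867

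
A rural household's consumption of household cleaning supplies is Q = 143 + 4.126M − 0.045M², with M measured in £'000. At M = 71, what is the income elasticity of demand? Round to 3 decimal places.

At M = 71: Q = 209.1010.
dQ/dM = 4.126 − 0.09M = -2.26400.
η = (dQ/dM)·(M/Q) = -2.26400 × (71/209.1010) = -0.769.

-0.769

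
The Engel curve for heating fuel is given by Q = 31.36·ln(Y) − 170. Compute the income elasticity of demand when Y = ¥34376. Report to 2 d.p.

At Y = 34376: Q = 157.559.
dQ/dY = 31.36/Y = 0.000912264 at this income.
η = (dQ/dY)·(Y/Q) = 0.000912264 × (34376/157.559) = 0.20.

0.20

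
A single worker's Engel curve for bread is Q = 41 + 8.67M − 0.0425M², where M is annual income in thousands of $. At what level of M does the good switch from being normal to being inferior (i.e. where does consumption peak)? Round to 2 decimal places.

102.00

dQ/dM = 8.67 − 0.085M.
The good is inferior where dQ/dM < 0. Setting dQ/dM = 0 gives M = 8.67 / 0.085 = 102.00.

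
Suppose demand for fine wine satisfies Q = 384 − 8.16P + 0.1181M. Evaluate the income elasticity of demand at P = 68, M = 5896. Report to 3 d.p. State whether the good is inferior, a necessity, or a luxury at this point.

At P = 68, M = 5896: Q = 525.438.
Holding P constant, ∂Q/∂M = 0.1181.
η_M = (∂Q/∂M)·(M/Q) = 0.1181 × (5896/525.438) = 1.325.
Since η > 1, this is a luxury.

1.325 (luxury)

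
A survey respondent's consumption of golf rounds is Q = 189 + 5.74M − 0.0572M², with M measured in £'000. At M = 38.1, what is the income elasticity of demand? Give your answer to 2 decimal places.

0.16

At M = 38.1: Q = 324.6619.
dQ/dM = 5.74 − 0.1144M = 1.38136.
η = (dQ/dM)·(M/Q) = 1.38136 × (38.1/324.6619) = 0.16.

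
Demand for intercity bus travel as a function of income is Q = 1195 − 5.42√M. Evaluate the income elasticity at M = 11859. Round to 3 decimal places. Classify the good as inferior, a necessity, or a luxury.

-0.488 (inferior good)

At M = 11859: Q = 604.767.
dQ/dM = -5.42/(2√M) = -0.0248854 at this income.
η = (dQ/dM)·(M/Q) = -0.0248854 × (11859/604.767) = -0.488.
Since η < 0, the good is an inferior good.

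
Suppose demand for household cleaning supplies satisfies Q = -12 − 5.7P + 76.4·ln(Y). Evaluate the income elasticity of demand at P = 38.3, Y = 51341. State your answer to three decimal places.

0.128

At P = 38.3, Y = 51341: Q = 598.343.
Holding P constant, ∂Q/∂Y = 76.4/Y = 0.00148809.
η_Y = (∂Q/∂Y)·(Y/Q) = 0.00148809 × (51341/598.343) = 0.128.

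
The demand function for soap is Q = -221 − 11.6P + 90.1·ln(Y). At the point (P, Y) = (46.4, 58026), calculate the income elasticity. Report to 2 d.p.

0.39

At P = 46.4, Y = 58026: Q = 229.035.
Holding P constant, ∂Q/∂Y = 90.1/Y = 0.00155275.
η_Y = (∂Q/∂Y)·(Y/Q) = 0.00155275 × (58026/229.035) = 0.39.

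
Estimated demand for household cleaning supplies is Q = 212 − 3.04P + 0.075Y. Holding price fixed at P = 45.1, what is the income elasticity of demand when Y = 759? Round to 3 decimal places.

At P = 45.1, Y = 759: Q = 131.821.
Holding P constant, ∂Q/∂Y = 0.075.
η_Y = (∂Q/∂Y)·(Y/Q) = 0.075 × (759/131.821) = 0.432.

0.432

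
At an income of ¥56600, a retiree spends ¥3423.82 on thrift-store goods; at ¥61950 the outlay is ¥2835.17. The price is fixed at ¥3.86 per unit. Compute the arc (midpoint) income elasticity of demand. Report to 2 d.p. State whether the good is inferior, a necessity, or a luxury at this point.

-2.08 (inferior good)

With a constant price, Q₁ = 3423.82/3.86 = 887.000 and Q₂ = 2835.17/3.86 = 734.500 (equivalently, work directly with expenditure since P cancels).
Midpoint %ΔQ = (2835.17 − 3423.82)/3129.50 = -0.18810; midpoint %ΔI = (61950 − 56600)/59275 = 0.09026.
η = -0.18810 / 0.09026 = -2.08.
η < 0 ⇒ inferior good.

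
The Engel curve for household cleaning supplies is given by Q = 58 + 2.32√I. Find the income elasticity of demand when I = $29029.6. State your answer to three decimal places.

At I = 29029.6: Q = 453.283.
dQ/dI = 2.32/(2√I) = 0.00680828 at this income.
η = (dQ/dI)·(I/Q) = 0.00680828 × (29029.6/453.283) = 0.436.

0.436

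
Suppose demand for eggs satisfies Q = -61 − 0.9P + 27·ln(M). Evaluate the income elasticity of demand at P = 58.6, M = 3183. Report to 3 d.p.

0.260

At P = 58.6, M = 3183: Q = 104.031.
Holding P constant, ∂Q/∂M = 27/M = 0.00848256.
η_M = (∂Q/∂M)·(M/Q) = 0.00848256 × (3183/104.031) = 0.260.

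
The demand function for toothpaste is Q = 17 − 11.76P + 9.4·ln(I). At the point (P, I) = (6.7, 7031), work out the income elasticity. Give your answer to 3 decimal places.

0.438

At P = 6.7, I = 7031: Q = 21.474.
Holding P constant, ∂Q/∂I = 9.4/I = 0.00133694.
η_I = (∂Q/∂I)·(I/Q) = 0.00133694 × (7031/21.474) = 0.438.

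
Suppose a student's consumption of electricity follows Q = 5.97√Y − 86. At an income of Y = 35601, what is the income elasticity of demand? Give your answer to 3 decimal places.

0.541

At Y = 35601: Q = 1040.433.
dQ/dY = 5.97/(2√Y) = 0.0158202 at this income.
η = (dQ/dY)·(Y/Q) = 0.0158202 × (35601/1040.433) = 0.541.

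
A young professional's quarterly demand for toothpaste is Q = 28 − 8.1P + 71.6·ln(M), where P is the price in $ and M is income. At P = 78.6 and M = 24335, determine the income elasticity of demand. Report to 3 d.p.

At P = 78.6, M = 24335: Q = 114.476.
Holding P constant, ∂Q/∂M = 71.6/M = 0.00294226.
η_M = (∂Q/∂M)·(M/Q) = 0.00294226 × (24335/114.476) = 0.625.

0.625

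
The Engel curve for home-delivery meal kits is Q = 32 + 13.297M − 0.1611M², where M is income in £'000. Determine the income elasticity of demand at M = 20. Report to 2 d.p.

At M = 20: Q = 233.5000.
dQ/dM = 13.297 − 0.3222M = 6.85300.
η = (dQ/dM)·(M/Q) = 6.85300 × (20/233.5000) = 0.59.

0.59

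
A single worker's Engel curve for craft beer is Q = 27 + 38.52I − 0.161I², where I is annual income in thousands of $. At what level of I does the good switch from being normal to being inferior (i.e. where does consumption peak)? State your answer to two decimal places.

dQ/dI = 38.52 − 0.322I.
The good is inferior where dQ/dI < 0. Setting dQ/dI = 0 gives I = 38.52 / 0.322 = 119.63.

119.63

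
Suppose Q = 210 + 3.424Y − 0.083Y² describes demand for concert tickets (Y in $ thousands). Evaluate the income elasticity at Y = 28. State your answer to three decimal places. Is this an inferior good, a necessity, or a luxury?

At Y = 28: Q = 240.8000.
dQ/dY = 3.424 − 0.166Y = -1.22400.
η = (dQ/dY)·(Y/Q) = -1.22400 × (28/240.8000) = -0.142.
η < 0 ⇒ inferior good.

-0.142 (inferior good)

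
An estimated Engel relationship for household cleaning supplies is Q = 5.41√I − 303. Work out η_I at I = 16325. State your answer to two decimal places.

0.89

At I = 16325: Q = 388.232.
dQ/dI = 5.41/(2√I) = 0.021171 at this income.
η = (dQ/dI)·(I/Q) = 0.021171 × (16325/388.232) = 0.89.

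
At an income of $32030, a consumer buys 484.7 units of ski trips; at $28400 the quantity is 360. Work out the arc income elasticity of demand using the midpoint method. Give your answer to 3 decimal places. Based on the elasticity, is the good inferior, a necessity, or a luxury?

ΔQ = 360 − 484.7 = -124.7; midpoint Q̄ = (484.7 + 360)/2 = 422.35.
ΔI = 28400 − 32030 = -3630; midpoint Ī = (32030 + 28400)/2 = 30215.
η = (ΔQ/Q̄) ÷ (ΔI/Ī) = (-124.7/422.35) ÷ (-3630/30215) = 2.458.
η > 1 ⇒ luxury.

2.458 (luxury)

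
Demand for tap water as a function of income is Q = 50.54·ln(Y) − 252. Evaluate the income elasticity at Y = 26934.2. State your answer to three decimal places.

0.192

At Y = 26934.2: Q = 263.566.
dQ/dY = 50.54/Y = 0.00187642 at this income.
η = (dQ/dY)·(Y/Q) = 0.00187642 × (26934.2/263.566) = 0.192.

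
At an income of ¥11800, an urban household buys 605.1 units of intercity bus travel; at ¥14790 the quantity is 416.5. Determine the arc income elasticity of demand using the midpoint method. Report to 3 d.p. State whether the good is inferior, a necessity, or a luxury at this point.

-1.642 (inferior good)

ΔQ = 416.5 − 605.1 = -188.6; midpoint Q̄ = (605.1 + 416.5)/2 = 510.8.
ΔI = 14790 − 11800 = 2990; midpoint Ī = (11800 + 14790)/2 = 13295.
η = (ΔQ/Q̄) ÷ (ΔI/Ī) = (-188.6/510.8) ÷ (2990/13295) = -1.642.
η < 0 ⇒ inferior good.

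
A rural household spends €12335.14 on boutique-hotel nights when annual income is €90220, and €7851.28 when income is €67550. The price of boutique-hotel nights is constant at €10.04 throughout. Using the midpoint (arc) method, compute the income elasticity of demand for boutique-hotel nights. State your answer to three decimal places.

With a constant price, Q₁ = 12335.14/10.04 = 1228.600 and Q₂ = 7851.28/10.04 = 782.000 (equivalently, work directly with expenditure since P cancels).
Midpoint %ΔQ = (7851.28 − 12335.14)/10093.21 = -0.44425; midpoint %ΔI = (67550 − 90220)/78885 = -0.28738.
η = -0.44425 / -0.28738 = 1.546.

1.546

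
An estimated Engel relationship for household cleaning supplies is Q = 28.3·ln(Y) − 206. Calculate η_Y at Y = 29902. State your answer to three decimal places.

At Y = 29902: Q = 85.651.
dQ/dY = 28.3/Y = 0.000946425 at this income.
η = (dQ/dY)·(Y/Q) = 0.000946425 × (29902/85.651) = 0.330.

0.330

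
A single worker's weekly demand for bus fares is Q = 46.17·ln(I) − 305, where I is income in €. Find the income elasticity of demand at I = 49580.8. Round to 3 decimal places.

At I = 49580.8: Q = 194.160.
dQ/dI = 46.17/I = 0.000931207 at this income.
η = (dQ/dI)·(I/Q) = 0.000931207 × (49580.8/194.160) = 0.238.

0.238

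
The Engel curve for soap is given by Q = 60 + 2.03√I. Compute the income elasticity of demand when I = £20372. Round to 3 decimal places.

0.414

At I = 20372: Q = 349.743.
dQ/dI = 2.03/(2√I) = 0.0071113 at this income.
η = (dQ/dI)·(I/Q) = 0.0071113 × (20372/349.743) = 0.414.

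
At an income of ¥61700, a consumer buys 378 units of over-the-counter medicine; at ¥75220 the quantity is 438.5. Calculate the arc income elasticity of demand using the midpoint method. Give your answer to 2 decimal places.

ΔQ = 438.5 − 378 = 60.5; midpoint Q̄ = (378 + 438.5)/2 = 408.25.
ΔI = 75220 − 61700 = 13520; midpoint Ī = (61700 + 75220)/2 = 68460.
η = (ΔQ/Q̄) ÷ (ΔI/Ī) = (60.5/408.25) ÷ (13520/68460) = 0.75.

0.75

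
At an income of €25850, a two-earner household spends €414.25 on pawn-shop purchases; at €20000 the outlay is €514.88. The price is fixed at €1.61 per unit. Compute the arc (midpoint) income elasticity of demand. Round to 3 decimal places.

-0.849

With a constant price, Q₁ = 414.25/1.61 = 257.298 and Q₂ = 514.88/1.61 = 319.801 (equivalently, work directly with expenditure since P cancels).
Midpoint %ΔQ = (514.88 − 414.25)/464.57 = 0.21661; midpoint %ΔI = (20000 − 25850)/22925 = -0.25518.
η = 0.21661 / -0.25518 = -0.849.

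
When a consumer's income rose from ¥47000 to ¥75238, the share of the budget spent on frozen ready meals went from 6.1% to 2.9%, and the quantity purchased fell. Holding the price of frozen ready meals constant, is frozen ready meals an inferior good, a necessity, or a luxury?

Quantity demanded falls as income rises, so η < 0.

inferior good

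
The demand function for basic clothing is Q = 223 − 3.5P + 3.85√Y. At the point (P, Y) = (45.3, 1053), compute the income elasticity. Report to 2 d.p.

0.33

At P = 45.3, Y = 1053: Q = 189.382.
Holding P constant, ∂Q/∂Y = 3.85/(2√Y) = 0.0593221.
η_Y = (∂Q/∂Y)·(Y/Q) = 0.0593221 × (1053/189.382) = 0.33.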